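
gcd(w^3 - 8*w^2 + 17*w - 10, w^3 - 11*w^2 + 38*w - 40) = w^2 - 7*w + 10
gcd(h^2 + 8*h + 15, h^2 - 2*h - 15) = h + 3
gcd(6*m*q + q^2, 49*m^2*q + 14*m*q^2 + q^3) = q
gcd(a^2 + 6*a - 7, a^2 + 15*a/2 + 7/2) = a + 7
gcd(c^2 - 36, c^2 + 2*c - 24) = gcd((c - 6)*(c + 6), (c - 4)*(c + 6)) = c + 6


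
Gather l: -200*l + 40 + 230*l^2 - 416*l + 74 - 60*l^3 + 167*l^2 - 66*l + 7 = -60*l^3 + 397*l^2 - 682*l + 121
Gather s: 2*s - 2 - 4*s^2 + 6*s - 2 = -4*s^2 + 8*s - 4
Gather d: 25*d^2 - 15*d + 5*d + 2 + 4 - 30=25*d^2 - 10*d - 24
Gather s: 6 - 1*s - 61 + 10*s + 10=9*s - 45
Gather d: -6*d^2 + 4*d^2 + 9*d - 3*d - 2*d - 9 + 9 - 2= -2*d^2 + 4*d - 2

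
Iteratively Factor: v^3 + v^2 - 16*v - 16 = (v + 4)*(v^2 - 3*v - 4) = (v - 4)*(v + 4)*(v + 1)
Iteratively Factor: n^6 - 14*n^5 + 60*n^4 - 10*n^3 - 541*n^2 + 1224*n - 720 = (n + 3)*(n^5 - 17*n^4 + 111*n^3 - 343*n^2 + 488*n - 240) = (n - 5)*(n + 3)*(n^4 - 12*n^3 + 51*n^2 - 88*n + 48) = (n - 5)*(n - 3)*(n + 3)*(n^3 - 9*n^2 + 24*n - 16) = (n - 5)*(n - 4)*(n - 3)*(n + 3)*(n^2 - 5*n + 4) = (n - 5)*(n - 4)*(n - 3)*(n - 1)*(n + 3)*(n - 4)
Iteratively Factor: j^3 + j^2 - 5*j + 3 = (j + 3)*(j^2 - 2*j + 1) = (j - 1)*(j + 3)*(j - 1)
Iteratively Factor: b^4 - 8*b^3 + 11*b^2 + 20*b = (b - 4)*(b^3 - 4*b^2 - 5*b) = b*(b - 4)*(b^2 - 4*b - 5) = b*(b - 5)*(b - 4)*(b + 1)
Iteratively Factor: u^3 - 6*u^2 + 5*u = (u)*(u^2 - 6*u + 5) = u*(u - 1)*(u - 5)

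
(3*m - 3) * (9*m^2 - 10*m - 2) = 27*m^3 - 57*m^2 + 24*m + 6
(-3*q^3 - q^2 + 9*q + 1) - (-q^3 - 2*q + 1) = -2*q^3 - q^2 + 11*q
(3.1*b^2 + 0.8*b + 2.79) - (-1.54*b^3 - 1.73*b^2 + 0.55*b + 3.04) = 1.54*b^3 + 4.83*b^2 + 0.25*b - 0.25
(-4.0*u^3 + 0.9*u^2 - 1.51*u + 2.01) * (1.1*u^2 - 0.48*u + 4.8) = -4.4*u^5 + 2.91*u^4 - 21.293*u^3 + 7.2558*u^2 - 8.2128*u + 9.648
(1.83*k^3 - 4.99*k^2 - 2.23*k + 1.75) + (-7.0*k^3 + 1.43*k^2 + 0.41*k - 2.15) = -5.17*k^3 - 3.56*k^2 - 1.82*k - 0.4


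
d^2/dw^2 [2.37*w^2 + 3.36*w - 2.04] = 4.74000000000000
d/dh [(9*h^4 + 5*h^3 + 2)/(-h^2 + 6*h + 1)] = (-18*h^5 + 157*h^4 + 96*h^3 + 15*h^2 + 4*h - 12)/(h^4 - 12*h^3 + 34*h^2 + 12*h + 1)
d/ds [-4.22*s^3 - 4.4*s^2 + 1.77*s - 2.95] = -12.66*s^2 - 8.8*s + 1.77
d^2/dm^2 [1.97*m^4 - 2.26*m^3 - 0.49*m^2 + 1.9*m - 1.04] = 23.64*m^2 - 13.56*m - 0.98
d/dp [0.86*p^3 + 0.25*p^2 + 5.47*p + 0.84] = 2.58*p^2 + 0.5*p + 5.47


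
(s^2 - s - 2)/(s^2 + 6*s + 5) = (s - 2)/(s + 5)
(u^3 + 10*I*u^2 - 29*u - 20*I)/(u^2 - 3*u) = (u^3 + 10*I*u^2 - 29*u - 20*I)/(u*(u - 3))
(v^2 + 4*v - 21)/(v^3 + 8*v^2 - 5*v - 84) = 1/(v + 4)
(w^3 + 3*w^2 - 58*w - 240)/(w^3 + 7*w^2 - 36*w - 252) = (w^2 - 3*w - 40)/(w^2 + w - 42)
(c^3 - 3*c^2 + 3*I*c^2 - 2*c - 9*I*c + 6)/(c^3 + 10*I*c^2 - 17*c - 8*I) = (c^2 + c*(-3 + 2*I) - 6*I)/(c^2 + 9*I*c - 8)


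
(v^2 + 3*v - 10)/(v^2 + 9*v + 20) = (v - 2)/(v + 4)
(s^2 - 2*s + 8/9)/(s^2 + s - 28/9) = (3*s - 2)/(3*s + 7)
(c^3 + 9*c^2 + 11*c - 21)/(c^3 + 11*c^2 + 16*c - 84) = (c^2 + 2*c - 3)/(c^2 + 4*c - 12)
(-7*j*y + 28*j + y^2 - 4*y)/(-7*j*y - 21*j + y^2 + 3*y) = (y - 4)/(y + 3)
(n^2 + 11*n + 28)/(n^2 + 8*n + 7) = (n + 4)/(n + 1)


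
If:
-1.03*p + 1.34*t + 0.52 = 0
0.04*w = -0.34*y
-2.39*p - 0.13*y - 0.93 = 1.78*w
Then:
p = 6.27615062761506*y - 0.389121338912134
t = 4.8242053331668*y - 0.687160432148879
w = -8.5*y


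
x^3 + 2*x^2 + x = x*(x + 1)^2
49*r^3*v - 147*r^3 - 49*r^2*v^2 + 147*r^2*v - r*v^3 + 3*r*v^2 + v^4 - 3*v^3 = (-7*r + v)*(-r + v)*(7*r + v)*(v - 3)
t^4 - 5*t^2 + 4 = (t - 2)*(t - 1)*(t + 1)*(t + 2)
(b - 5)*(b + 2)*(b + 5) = b^3 + 2*b^2 - 25*b - 50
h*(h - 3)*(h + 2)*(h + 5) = h^4 + 4*h^3 - 11*h^2 - 30*h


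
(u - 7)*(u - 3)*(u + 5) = u^3 - 5*u^2 - 29*u + 105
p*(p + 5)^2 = p^3 + 10*p^2 + 25*p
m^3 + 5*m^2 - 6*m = m*(m - 1)*(m + 6)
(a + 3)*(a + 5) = a^2 + 8*a + 15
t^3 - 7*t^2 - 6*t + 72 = (t - 6)*(t - 4)*(t + 3)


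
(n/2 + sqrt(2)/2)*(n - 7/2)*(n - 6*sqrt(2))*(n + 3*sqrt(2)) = n^4/2 - 7*n^3/4 - sqrt(2)*n^3 - 21*n^2 + 7*sqrt(2)*n^2/2 - 18*sqrt(2)*n + 147*n/2 + 63*sqrt(2)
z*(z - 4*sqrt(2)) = z^2 - 4*sqrt(2)*z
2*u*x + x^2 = x*(2*u + x)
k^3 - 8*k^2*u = k^2*(k - 8*u)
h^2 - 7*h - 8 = (h - 8)*(h + 1)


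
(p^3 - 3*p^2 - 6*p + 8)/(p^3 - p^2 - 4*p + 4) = (p - 4)/(p - 2)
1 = 1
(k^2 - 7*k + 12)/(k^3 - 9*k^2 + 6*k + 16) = (k^2 - 7*k + 12)/(k^3 - 9*k^2 + 6*k + 16)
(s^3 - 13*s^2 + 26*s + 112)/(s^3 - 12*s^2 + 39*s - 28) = (s^2 - 6*s - 16)/(s^2 - 5*s + 4)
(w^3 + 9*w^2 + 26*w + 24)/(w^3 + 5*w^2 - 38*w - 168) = (w^2 + 5*w + 6)/(w^2 + w - 42)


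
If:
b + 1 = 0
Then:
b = -1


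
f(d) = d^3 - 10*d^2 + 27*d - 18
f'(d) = 3*d^2 - 20*d + 27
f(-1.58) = -89.57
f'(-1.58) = 66.09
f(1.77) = 4.01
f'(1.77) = 1.00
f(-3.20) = -239.57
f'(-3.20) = 121.72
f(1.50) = 3.38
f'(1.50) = 3.75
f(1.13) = 1.18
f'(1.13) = 8.23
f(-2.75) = -188.67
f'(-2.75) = 104.69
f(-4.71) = -471.50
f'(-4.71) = 187.75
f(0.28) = -11.20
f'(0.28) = 21.64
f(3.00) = 0.00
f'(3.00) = -6.00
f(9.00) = 144.00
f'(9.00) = 90.00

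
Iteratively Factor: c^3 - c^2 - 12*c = (c - 4)*(c^2 + 3*c) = (c - 4)*(c + 3)*(c)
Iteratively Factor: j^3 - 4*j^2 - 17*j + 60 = (j - 3)*(j^2 - j - 20) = (j - 5)*(j - 3)*(j + 4)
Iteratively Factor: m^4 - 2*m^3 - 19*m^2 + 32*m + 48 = (m + 4)*(m^3 - 6*m^2 + 5*m + 12) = (m - 3)*(m + 4)*(m^2 - 3*m - 4) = (m - 3)*(m + 1)*(m + 4)*(m - 4)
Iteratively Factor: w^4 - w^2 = (w - 1)*(w^3 + w^2) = w*(w - 1)*(w^2 + w) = w^2*(w - 1)*(w + 1)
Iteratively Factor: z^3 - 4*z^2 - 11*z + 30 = (z - 5)*(z^2 + z - 6) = (z - 5)*(z - 2)*(z + 3)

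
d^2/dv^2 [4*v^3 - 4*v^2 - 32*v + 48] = 24*v - 8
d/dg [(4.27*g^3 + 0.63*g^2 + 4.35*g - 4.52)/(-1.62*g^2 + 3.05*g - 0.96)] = (-6.9174*g^4 + 26.047*g^3 - 3.3291*g^2 - 15.8544*g + 9.61)/(2.6244*g^4 - 9.882*g^3 + 12.4129*g^2 - 5.856*g + 0.9216)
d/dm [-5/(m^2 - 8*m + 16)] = 10*(m - 4)/(m^2 - 8*m + 16)^2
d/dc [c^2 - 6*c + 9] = 2*c - 6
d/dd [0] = 0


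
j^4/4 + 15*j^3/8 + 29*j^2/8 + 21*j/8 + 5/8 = (j/2 + 1/4)*(j/2 + 1/2)*(j + 1)*(j + 5)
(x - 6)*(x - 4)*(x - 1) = x^3 - 11*x^2 + 34*x - 24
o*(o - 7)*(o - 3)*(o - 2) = o^4 - 12*o^3 + 41*o^2 - 42*o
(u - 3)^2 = u^2 - 6*u + 9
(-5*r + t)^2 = 25*r^2 - 10*r*t + t^2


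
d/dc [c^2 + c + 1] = 2*c + 1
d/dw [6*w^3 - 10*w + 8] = 18*w^2 - 10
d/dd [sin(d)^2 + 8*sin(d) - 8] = 2*(sin(d) + 4)*cos(d)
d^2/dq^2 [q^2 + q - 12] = 2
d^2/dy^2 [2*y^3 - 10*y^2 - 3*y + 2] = 12*y - 20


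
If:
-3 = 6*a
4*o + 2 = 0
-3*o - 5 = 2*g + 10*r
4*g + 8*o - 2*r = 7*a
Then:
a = -1/2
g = -1/22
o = -1/2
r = -15/44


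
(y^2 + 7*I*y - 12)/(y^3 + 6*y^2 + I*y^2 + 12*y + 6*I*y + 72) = (y + 3*I)/(y^2 + 3*y*(2 - I) - 18*I)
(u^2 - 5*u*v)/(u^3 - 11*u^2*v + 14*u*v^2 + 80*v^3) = u/(u^2 - 6*u*v - 16*v^2)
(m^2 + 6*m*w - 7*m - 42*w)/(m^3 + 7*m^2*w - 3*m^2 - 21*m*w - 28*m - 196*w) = (m + 6*w)/(m^2 + 7*m*w + 4*m + 28*w)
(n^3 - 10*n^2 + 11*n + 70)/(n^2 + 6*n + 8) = (n^2 - 12*n + 35)/(n + 4)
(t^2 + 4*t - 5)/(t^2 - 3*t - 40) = (t - 1)/(t - 8)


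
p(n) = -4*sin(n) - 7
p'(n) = -4*cos(n)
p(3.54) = -5.45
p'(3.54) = 3.69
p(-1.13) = -3.38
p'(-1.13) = -1.71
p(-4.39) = -10.79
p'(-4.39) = 1.27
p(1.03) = -10.43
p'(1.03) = -2.06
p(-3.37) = -7.91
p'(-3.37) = 3.90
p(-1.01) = -3.61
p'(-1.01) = -2.13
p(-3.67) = -9.02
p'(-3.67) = 3.45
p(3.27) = -6.49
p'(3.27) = 3.97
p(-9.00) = -5.35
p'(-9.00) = 3.64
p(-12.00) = -9.15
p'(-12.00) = -3.38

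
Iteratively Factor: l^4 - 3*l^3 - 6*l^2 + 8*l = (l - 1)*(l^3 - 2*l^2 - 8*l) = (l - 1)*(l + 2)*(l^2 - 4*l) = (l - 4)*(l - 1)*(l + 2)*(l)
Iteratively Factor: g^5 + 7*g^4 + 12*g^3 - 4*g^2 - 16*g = (g + 2)*(g^4 + 5*g^3 + 2*g^2 - 8*g) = (g + 2)^2*(g^3 + 3*g^2 - 4*g) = (g - 1)*(g + 2)^2*(g^2 + 4*g) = g*(g - 1)*(g + 2)^2*(g + 4)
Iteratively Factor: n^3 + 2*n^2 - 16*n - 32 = (n + 2)*(n^2 - 16) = (n + 2)*(n + 4)*(n - 4)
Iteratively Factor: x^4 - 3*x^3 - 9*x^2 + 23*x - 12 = (x + 3)*(x^3 - 6*x^2 + 9*x - 4) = (x - 1)*(x + 3)*(x^2 - 5*x + 4) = (x - 4)*(x - 1)*(x + 3)*(x - 1)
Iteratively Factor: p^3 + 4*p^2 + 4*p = (p + 2)*(p^2 + 2*p) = p*(p + 2)*(p + 2)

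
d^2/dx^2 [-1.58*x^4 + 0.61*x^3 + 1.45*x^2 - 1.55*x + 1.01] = -18.96*x^2 + 3.66*x + 2.9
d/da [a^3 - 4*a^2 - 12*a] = 3*a^2 - 8*a - 12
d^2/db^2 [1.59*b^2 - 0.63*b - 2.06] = 3.18000000000000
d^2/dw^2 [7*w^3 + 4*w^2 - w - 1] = 42*w + 8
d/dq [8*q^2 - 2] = 16*q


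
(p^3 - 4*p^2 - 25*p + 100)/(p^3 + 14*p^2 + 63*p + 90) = (p^2 - 9*p + 20)/(p^2 + 9*p + 18)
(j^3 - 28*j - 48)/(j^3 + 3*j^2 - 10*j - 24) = (j - 6)/(j - 3)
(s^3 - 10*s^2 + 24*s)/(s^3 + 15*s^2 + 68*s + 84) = s*(s^2 - 10*s + 24)/(s^3 + 15*s^2 + 68*s + 84)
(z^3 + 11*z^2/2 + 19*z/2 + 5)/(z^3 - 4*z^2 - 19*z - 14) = (z + 5/2)/(z - 7)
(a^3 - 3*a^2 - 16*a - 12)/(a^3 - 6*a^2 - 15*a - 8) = (a^2 - 4*a - 12)/(a^2 - 7*a - 8)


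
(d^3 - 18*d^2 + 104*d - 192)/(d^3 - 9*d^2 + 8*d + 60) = (d^2 - 12*d + 32)/(d^2 - 3*d - 10)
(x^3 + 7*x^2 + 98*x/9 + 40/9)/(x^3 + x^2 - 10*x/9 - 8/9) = (x + 5)/(x - 1)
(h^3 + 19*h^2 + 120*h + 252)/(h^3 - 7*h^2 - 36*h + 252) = (h^2 + 13*h + 42)/(h^2 - 13*h + 42)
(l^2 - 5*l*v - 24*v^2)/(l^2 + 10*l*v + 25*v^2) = (l^2 - 5*l*v - 24*v^2)/(l^2 + 10*l*v + 25*v^2)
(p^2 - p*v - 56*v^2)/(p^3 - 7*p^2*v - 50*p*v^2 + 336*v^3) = 1/(p - 6*v)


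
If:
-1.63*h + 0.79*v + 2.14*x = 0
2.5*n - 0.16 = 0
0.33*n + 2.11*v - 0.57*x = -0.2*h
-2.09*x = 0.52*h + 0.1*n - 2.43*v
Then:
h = -0.02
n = 0.06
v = -0.01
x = -0.01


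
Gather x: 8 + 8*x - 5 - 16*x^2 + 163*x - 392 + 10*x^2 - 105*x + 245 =-6*x^2 + 66*x - 144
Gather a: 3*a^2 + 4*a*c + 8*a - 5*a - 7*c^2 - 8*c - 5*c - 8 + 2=3*a^2 + a*(4*c + 3) - 7*c^2 - 13*c - 6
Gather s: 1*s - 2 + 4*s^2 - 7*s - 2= 4*s^2 - 6*s - 4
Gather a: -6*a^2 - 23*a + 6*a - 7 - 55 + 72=-6*a^2 - 17*a + 10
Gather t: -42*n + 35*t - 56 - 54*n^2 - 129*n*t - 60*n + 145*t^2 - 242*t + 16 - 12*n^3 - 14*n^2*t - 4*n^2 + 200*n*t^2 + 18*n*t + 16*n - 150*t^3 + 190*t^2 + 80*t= -12*n^3 - 58*n^2 - 86*n - 150*t^3 + t^2*(200*n + 335) + t*(-14*n^2 - 111*n - 127) - 40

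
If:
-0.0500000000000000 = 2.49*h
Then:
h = -0.02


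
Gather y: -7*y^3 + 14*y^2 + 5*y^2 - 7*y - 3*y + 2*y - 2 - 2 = -7*y^3 + 19*y^2 - 8*y - 4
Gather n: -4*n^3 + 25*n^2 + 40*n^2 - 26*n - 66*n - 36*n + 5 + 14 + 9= -4*n^3 + 65*n^2 - 128*n + 28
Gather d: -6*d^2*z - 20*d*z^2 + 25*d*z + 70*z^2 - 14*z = -6*d^2*z + d*(-20*z^2 + 25*z) + 70*z^2 - 14*z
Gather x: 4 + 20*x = 20*x + 4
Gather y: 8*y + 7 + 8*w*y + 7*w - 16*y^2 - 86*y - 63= 7*w - 16*y^2 + y*(8*w - 78) - 56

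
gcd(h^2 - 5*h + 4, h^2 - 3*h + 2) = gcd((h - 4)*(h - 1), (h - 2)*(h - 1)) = h - 1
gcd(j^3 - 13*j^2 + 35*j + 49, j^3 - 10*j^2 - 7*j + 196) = j^2 - 14*j + 49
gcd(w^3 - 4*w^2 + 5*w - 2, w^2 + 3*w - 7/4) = 1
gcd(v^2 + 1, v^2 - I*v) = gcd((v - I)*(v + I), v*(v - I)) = v - I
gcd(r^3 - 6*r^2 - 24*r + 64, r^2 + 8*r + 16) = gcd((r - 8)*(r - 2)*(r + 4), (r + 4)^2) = r + 4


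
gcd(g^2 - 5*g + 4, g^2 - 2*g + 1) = g - 1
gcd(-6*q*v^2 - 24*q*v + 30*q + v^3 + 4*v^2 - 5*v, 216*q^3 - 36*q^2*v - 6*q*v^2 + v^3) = 6*q - v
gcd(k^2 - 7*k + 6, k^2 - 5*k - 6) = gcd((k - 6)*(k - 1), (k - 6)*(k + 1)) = k - 6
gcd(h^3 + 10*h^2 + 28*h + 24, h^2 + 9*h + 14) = h + 2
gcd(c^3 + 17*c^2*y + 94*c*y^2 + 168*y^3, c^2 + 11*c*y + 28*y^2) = c^2 + 11*c*y + 28*y^2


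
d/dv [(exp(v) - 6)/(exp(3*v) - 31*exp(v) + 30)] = (-(exp(v) - 6)*(3*exp(2*v) - 31) + exp(3*v) - 31*exp(v) + 30)*exp(v)/(exp(3*v) - 31*exp(v) + 30)^2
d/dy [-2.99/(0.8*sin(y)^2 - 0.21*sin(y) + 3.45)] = (4.784*sin(y) - 0.6279)*cos(y)/(0.8*sin(y)^2 - 0.21*sin(y) + 3.45)^2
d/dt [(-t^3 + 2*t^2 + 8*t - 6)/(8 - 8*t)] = (2*t^3 - 5*t^2 + 4*t + 2)/(8*(t^2 - 2*t + 1))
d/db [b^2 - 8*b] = 2*b - 8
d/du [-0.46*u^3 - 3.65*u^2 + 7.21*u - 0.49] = -1.38*u^2 - 7.3*u + 7.21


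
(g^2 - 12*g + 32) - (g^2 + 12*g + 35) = -24*g - 3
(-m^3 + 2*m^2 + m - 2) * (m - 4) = -m^4 + 6*m^3 - 7*m^2 - 6*m + 8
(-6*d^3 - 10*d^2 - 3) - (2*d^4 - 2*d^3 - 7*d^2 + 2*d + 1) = -2*d^4 - 4*d^3 - 3*d^2 - 2*d - 4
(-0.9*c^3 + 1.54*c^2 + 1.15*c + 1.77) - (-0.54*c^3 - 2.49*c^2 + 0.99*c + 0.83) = -0.36*c^3 + 4.03*c^2 + 0.16*c + 0.94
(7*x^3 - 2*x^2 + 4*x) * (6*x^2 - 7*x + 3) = 42*x^5 - 61*x^4 + 59*x^3 - 34*x^2 + 12*x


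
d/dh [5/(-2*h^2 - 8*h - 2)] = 5*(h + 2)/(h^2 + 4*h + 1)^2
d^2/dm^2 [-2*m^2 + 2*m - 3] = -4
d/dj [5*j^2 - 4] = 10*j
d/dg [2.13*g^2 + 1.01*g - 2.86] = 4.26*g + 1.01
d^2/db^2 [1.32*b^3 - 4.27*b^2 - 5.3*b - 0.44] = 7.92*b - 8.54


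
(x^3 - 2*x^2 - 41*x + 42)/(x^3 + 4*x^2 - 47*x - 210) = (x - 1)/(x + 5)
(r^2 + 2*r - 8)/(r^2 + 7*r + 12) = (r - 2)/(r + 3)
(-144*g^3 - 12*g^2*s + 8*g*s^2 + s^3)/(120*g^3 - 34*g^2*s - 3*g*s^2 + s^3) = (6*g + s)/(-5*g + s)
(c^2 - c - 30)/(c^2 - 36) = (c + 5)/(c + 6)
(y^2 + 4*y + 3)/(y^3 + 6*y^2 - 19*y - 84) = (y + 1)/(y^2 + 3*y - 28)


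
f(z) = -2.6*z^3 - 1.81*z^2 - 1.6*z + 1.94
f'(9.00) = -665.98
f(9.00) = -2054.47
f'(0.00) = -1.60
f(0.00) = 1.94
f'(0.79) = -9.33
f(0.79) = -1.74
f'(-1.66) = -17.08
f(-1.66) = 11.50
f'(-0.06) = -1.41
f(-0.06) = 2.03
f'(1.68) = -29.70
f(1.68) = -18.18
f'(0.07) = -1.89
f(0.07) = 1.82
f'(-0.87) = -4.35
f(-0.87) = 3.67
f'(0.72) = -8.25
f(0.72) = -1.12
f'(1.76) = -32.13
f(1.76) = -20.66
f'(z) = -7.8*z^2 - 3.62*z - 1.6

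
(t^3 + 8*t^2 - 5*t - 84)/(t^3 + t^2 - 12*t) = (t + 7)/t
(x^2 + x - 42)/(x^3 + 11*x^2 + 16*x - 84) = (x - 6)/(x^2 + 4*x - 12)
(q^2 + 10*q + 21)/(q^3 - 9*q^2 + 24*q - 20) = (q^2 + 10*q + 21)/(q^3 - 9*q^2 + 24*q - 20)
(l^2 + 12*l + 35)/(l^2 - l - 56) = (l + 5)/(l - 8)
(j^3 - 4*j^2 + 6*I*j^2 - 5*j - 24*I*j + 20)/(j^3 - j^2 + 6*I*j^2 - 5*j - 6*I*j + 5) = (j - 4)/(j - 1)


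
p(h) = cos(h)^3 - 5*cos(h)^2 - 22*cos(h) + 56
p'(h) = -3*sin(h)*cos(h)^2 + 10*sin(h)*cos(h) + 22*sin(h)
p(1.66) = 57.92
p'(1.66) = 21.00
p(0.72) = 37.06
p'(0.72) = 18.35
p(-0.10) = 30.14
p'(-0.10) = -2.89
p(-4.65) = 57.35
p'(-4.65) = 21.32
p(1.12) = 45.55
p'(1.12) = 23.21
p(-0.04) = 30.02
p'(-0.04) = -1.16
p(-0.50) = 33.52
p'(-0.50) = -13.65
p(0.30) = 31.29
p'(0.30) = 8.52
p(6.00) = 31.15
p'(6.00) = -8.06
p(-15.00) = 69.39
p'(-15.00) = -8.24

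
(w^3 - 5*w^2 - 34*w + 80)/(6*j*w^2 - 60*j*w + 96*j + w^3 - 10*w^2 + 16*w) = (w + 5)/(6*j + w)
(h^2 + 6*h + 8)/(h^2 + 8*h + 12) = (h + 4)/(h + 6)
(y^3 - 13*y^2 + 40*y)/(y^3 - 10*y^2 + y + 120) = y/(y + 3)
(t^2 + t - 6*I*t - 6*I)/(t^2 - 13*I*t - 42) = (t + 1)/(t - 7*I)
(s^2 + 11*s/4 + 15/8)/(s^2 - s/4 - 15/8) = (2*s + 3)/(2*s - 3)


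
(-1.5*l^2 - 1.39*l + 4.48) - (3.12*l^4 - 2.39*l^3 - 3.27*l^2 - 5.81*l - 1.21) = -3.12*l^4 + 2.39*l^3 + 1.77*l^2 + 4.42*l + 5.69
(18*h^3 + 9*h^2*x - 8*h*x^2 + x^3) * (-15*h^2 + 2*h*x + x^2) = -270*h^5 - 99*h^4*x + 156*h^3*x^2 - 22*h^2*x^3 - 6*h*x^4 + x^5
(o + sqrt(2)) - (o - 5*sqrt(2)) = 6*sqrt(2)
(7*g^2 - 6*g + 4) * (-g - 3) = -7*g^3 - 15*g^2 + 14*g - 12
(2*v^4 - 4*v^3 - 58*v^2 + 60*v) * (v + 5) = 2*v^5 + 6*v^4 - 78*v^3 - 230*v^2 + 300*v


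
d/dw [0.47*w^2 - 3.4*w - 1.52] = 0.94*w - 3.4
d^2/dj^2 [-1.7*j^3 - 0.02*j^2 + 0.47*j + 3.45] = -10.2*j - 0.04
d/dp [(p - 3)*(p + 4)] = 2*p + 1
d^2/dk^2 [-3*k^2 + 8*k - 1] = -6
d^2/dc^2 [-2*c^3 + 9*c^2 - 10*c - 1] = 18 - 12*c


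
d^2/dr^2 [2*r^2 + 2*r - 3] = 4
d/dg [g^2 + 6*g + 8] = 2*g + 6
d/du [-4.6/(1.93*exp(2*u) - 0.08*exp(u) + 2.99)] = (17.756*exp(u) - 0.368)*exp(u)/(1.93*exp(2*u) - 0.08*exp(u) + 2.99)^2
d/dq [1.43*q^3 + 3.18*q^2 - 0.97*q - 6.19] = 4.29*q^2 + 6.36*q - 0.97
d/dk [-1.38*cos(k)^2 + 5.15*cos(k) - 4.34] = (2.76*cos(k) - 5.15)*sin(k)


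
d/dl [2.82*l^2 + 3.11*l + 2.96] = 5.64*l + 3.11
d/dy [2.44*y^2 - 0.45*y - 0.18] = 4.88*y - 0.45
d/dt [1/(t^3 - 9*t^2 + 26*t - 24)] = (-3*t^2 + 18*t - 26)/(t^3 - 9*t^2 + 26*t - 24)^2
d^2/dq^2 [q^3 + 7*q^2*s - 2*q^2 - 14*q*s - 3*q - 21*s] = 6*q + 14*s - 4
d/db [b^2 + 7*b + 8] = 2*b + 7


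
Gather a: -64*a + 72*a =8*a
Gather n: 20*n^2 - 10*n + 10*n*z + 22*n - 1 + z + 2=20*n^2 + n*(10*z + 12) + z + 1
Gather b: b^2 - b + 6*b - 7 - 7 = b^2 + 5*b - 14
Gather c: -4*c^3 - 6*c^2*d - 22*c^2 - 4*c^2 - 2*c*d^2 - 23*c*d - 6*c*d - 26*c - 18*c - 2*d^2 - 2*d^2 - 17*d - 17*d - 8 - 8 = -4*c^3 + c^2*(-6*d - 26) + c*(-2*d^2 - 29*d - 44) - 4*d^2 - 34*d - 16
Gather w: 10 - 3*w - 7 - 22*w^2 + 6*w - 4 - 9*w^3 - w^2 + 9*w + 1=-9*w^3 - 23*w^2 + 12*w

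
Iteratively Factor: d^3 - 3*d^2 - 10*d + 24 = (d + 3)*(d^2 - 6*d + 8) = (d - 2)*(d + 3)*(d - 4)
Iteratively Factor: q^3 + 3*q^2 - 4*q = (q + 4)*(q^2 - q) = (q - 1)*(q + 4)*(q)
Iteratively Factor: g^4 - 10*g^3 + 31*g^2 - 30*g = (g - 5)*(g^3 - 5*g^2 + 6*g) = g*(g - 5)*(g^2 - 5*g + 6) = g*(g - 5)*(g - 2)*(g - 3)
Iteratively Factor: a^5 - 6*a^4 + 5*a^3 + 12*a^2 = (a + 1)*(a^4 - 7*a^3 + 12*a^2) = (a - 3)*(a + 1)*(a^3 - 4*a^2) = a*(a - 3)*(a + 1)*(a^2 - 4*a) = a*(a - 4)*(a - 3)*(a + 1)*(a)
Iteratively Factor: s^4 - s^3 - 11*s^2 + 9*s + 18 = (s - 3)*(s^3 + 2*s^2 - 5*s - 6) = (s - 3)*(s - 2)*(s^2 + 4*s + 3) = (s - 3)*(s - 2)*(s + 3)*(s + 1)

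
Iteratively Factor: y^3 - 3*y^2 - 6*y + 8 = (y + 2)*(y^2 - 5*y + 4) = (y - 4)*(y + 2)*(y - 1)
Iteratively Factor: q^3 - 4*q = (q - 2)*(q^2 + 2*q) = (q - 2)*(q + 2)*(q)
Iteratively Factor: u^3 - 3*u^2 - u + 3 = (u - 3)*(u^2 - 1) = (u - 3)*(u - 1)*(u + 1)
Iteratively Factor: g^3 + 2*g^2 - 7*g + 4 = (g - 1)*(g^2 + 3*g - 4) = (g - 1)^2*(g + 4)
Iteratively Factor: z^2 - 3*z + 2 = (z - 1)*(z - 2)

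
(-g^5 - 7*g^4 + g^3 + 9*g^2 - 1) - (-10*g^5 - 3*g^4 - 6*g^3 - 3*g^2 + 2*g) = 9*g^5 - 4*g^4 + 7*g^3 + 12*g^2 - 2*g - 1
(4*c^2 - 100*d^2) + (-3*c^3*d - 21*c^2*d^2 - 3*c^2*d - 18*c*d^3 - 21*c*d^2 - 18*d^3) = -3*c^3*d - 21*c^2*d^2 - 3*c^2*d + 4*c^2 - 18*c*d^3 - 21*c*d^2 - 18*d^3 - 100*d^2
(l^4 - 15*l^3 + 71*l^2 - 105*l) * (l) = l^5 - 15*l^4 + 71*l^3 - 105*l^2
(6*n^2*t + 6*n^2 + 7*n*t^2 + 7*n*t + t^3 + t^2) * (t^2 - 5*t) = 6*n^2*t^3 - 24*n^2*t^2 - 30*n^2*t + 7*n*t^4 - 28*n*t^3 - 35*n*t^2 + t^5 - 4*t^4 - 5*t^3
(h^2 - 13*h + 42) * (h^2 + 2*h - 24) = h^4 - 11*h^3 - 8*h^2 + 396*h - 1008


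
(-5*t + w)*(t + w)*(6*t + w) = -30*t^3 - 29*t^2*w + 2*t*w^2 + w^3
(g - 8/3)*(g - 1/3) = g^2 - 3*g + 8/9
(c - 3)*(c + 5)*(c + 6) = c^3 + 8*c^2 - 3*c - 90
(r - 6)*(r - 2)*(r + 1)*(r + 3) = r^4 - 4*r^3 - 17*r^2 + 24*r + 36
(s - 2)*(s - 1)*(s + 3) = s^3 - 7*s + 6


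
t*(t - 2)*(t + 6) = t^3 + 4*t^2 - 12*t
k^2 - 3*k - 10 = (k - 5)*(k + 2)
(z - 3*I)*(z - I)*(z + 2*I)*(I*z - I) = I*z^4 + 2*z^3 - I*z^3 - 2*z^2 + 5*I*z^2 + 6*z - 5*I*z - 6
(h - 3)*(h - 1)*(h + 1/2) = h^3 - 7*h^2/2 + h + 3/2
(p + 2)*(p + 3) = p^2 + 5*p + 6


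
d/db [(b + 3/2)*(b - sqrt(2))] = 2*b - sqrt(2) + 3/2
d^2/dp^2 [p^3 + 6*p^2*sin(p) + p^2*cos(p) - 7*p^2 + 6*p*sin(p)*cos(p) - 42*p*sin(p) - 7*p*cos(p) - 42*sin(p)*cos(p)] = -6*p^2*sin(p) - p^2*cos(p) + 38*p*sin(p) - 12*p*sin(2*p) + 31*p*cos(p) + 6*p + 26*sin(p) + 84*sin(2*p) - 82*cos(p) + 12*cos(2*p) - 14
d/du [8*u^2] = 16*u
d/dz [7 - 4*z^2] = -8*z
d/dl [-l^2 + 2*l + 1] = 2 - 2*l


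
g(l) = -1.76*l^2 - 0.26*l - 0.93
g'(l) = -3.52*l - 0.26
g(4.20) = -33.07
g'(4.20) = -15.04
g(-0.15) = -0.93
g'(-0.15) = 0.27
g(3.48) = -23.15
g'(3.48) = -12.51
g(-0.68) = -1.57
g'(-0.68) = 2.13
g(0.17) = -1.03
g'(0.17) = -0.86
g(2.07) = -9.01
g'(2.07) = -7.55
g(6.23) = -70.86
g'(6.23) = -22.19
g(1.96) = -8.20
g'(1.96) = -7.16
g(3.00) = -17.55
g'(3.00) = -10.82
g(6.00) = -65.85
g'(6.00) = -21.38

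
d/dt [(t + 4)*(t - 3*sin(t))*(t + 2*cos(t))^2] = (t + 2*cos(t))*(-2*(t + 4)*(t - 3*sin(t))*(2*sin(t) - 1) - (t + 4)*(t + 2*cos(t))*(3*cos(t) - 1) + (t - 3*sin(t))*(t + 2*cos(t)))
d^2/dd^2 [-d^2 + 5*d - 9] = -2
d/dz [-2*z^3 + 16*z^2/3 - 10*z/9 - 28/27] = -6*z^2 + 32*z/3 - 10/9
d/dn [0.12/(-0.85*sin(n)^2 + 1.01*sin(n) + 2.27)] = (0.204*sin(n) - 0.1212)*cos(n)/(-0.85*sin(n)^2 + 1.01*sin(n) + 2.27)^2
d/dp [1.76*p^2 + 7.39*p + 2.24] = 3.52*p + 7.39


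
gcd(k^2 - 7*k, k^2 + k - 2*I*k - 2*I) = 1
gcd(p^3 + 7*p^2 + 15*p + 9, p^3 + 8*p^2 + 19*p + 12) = p^2 + 4*p + 3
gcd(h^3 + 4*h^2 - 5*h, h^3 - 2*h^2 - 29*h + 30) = h^2 + 4*h - 5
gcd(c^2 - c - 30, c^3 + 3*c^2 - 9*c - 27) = 1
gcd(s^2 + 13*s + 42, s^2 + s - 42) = s + 7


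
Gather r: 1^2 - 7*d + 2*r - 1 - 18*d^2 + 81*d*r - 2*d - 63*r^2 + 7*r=-18*d^2 - 9*d - 63*r^2 + r*(81*d + 9)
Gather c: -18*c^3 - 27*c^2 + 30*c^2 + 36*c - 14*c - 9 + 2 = -18*c^3 + 3*c^2 + 22*c - 7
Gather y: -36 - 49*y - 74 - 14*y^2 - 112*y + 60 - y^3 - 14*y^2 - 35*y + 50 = -y^3 - 28*y^2 - 196*y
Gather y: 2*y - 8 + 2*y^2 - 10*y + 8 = 2*y^2 - 8*y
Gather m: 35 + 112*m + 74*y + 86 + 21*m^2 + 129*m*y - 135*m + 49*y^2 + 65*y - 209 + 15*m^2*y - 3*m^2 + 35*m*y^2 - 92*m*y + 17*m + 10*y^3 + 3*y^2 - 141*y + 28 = m^2*(15*y + 18) + m*(35*y^2 + 37*y - 6) + 10*y^3 + 52*y^2 - 2*y - 60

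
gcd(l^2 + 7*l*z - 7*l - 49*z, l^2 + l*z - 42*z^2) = l + 7*z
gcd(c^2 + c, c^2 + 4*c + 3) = c + 1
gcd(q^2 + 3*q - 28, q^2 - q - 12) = q - 4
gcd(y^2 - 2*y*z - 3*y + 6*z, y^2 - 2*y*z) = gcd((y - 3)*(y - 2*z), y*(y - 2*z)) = y - 2*z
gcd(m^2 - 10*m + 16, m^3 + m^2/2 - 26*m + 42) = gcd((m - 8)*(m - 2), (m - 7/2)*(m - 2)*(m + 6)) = m - 2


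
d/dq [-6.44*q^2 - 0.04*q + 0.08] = -12.88*q - 0.04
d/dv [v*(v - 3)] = 2*v - 3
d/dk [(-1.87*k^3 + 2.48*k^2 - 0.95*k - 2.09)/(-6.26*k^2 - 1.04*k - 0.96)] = (11.7062*k^4 + 3.8896*k^3 - 3.1406*k^2 - 30.9284*k - 1.2616)/(39.1876*k^4 + 13.0208*k^3 + 13.1008*k^2 + 1.9968*k + 0.9216)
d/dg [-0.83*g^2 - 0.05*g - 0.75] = -1.66*g - 0.05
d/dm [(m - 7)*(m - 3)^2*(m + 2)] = 4*m^3 - 33*m^2 + 50*m + 39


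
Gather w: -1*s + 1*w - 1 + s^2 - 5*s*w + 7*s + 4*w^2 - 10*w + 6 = s^2 + 6*s + 4*w^2 + w*(-5*s - 9) + 5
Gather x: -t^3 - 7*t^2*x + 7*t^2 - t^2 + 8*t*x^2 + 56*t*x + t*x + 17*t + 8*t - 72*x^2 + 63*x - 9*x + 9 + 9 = -t^3 + 6*t^2 + 25*t + x^2*(8*t - 72) + x*(-7*t^2 + 57*t + 54) + 18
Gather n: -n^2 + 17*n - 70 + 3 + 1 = -n^2 + 17*n - 66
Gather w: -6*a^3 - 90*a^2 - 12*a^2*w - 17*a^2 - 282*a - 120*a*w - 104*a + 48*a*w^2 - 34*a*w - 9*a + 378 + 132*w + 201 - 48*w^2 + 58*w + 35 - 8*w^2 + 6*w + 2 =-6*a^3 - 107*a^2 - 395*a + w^2*(48*a - 56) + w*(-12*a^2 - 154*a + 196) + 616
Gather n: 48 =48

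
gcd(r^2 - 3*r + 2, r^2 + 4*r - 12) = r - 2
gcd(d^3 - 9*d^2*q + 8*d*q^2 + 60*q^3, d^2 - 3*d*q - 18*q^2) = -d + 6*q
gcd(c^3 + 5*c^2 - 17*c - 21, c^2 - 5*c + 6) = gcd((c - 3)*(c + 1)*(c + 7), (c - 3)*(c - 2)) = c - 3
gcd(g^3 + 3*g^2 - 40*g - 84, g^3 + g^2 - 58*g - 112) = g^2 + 9*g + 14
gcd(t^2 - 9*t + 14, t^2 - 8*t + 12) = t - 2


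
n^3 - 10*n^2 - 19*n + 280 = (n - 8)*(n - 7)*(n + 5)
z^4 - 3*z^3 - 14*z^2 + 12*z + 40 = (z - 5)*(z - 2)*(z + 2)^2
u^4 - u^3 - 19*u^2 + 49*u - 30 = (u - 3)*(u - 2)*(u - 1)*(u + 5)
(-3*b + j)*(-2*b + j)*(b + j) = 6*b^3 + b^2*j - 4*b*j^2 + j^3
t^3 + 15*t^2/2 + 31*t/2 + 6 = (t + 1/2)*(t + 3)*(t + 4)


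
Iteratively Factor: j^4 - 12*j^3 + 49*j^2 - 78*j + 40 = (j - 5)*(j^3 - 7*j^2 + 14*j - 8) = (j - 5)*(j - 4)*(j^2 - 3*j + 2) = (j - 5)*(j - 4)*(j - 2)*(j - 1)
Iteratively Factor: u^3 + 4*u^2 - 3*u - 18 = (u + 3)*(u^2 + u - 6) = (u - 2)*(u + 3)*(u + 3)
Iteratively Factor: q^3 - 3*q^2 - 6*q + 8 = (q - 1)*(q^2 - 2*q - 8) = (q - 4)*(q - 1)*(q + 2)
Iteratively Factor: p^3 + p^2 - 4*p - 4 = (p + 1)*(p^2 - 4) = (p - 2)*(p + 1)*(p + 2)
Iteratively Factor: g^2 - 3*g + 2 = (g - 1)*(g - 2)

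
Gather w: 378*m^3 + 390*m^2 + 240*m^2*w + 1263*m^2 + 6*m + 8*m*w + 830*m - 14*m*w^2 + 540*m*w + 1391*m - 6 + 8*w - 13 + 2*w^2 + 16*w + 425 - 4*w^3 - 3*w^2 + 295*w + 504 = 378*m^3 + 1653*m^2 + 2227*m - 4*w^3 + w^2*(-14*m - 1) + w*(240*m^2 + 548*m + 319) + 910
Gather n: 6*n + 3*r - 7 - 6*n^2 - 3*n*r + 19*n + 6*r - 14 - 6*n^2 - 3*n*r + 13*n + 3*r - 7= -12*n^2 + n*(38 - 6*r) + 12*r - 28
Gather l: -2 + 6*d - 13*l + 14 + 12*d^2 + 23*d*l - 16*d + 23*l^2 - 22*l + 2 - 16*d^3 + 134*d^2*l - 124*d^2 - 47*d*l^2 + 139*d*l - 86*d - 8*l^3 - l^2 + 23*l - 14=-16*d^3 - 112*d^2 - 96*d - 8*l^3 + l^2*(22 - 47*d) + l*(134*d^2 + 162*d - 12)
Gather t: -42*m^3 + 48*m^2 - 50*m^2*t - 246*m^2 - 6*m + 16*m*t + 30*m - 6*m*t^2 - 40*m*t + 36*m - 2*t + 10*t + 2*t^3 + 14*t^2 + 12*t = -42*m^3 - 198*m^2 + 60*m + 2*t^3 + t^2*(14 - 6*m) + t*(-50*m^2 - 24*m + 20)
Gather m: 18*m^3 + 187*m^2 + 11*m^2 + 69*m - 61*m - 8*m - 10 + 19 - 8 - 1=18*m^3 + 198*m^2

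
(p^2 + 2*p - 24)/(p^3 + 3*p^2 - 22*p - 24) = 1/(p + 1)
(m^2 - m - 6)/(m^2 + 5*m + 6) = (m - 3)/(m + 3)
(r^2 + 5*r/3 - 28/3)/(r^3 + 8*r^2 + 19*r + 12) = (r - 7/3)/(r^2 + 4*r + 3)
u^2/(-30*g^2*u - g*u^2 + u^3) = u/(-30*g^2 - g*u + u^2)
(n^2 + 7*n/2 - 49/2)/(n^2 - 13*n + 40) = (2*n^2 + 7*n - 49)/(2*(n^2 - 13*n + 40))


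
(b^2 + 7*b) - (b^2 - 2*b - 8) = 9*b + 8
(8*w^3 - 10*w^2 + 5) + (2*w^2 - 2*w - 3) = 8*w^3 - 8*w^2 - 2*w + 2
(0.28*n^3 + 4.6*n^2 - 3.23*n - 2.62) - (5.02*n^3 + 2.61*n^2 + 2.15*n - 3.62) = -4.74*n^3 + 1.99*n^2 - 5.38*n + 1.0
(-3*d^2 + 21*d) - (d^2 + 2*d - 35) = -4*d^2 + 19*d + 35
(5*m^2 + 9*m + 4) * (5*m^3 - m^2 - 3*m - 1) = 25*m^5 + 40*m^4 - 4*m^3 - 36*m^2 - 21*m - 4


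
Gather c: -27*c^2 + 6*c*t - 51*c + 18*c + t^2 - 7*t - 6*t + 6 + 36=-27*c^2 + c*(6*t - 33) + t^2 - 13*t + 42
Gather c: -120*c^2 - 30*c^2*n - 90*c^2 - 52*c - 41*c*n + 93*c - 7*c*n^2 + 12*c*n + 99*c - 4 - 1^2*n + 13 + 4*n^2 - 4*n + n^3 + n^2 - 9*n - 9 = c^2*(-30*n - 210) + c*(-7*n^2 - 29*n + 140) + n^3 + 5*n^2 - 14*n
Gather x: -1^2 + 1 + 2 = 2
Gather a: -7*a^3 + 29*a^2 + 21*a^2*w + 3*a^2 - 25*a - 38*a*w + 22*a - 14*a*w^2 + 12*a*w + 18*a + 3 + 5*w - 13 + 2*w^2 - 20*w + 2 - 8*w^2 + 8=-7*a^3 + a^2*(21*w + 32) + a*(-14*w^2 - 26*w + 15) - 6*w^2 - 15*w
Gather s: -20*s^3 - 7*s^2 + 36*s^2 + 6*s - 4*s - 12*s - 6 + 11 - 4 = -20*s^3 + 29*s^2 - 10*s + 1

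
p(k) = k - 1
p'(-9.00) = 1.00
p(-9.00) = -10.00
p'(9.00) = 1.00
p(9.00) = 8.00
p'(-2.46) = 1.00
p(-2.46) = -3.46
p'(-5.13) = 1.00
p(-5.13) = -6.13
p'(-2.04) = 1.00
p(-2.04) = -3.04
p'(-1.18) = 1.00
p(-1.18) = -2.18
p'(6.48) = 1.00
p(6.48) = 5.48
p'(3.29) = 1.00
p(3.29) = 2.29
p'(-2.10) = 1.00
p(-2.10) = -3.10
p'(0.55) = 1.00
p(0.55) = -0.45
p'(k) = 1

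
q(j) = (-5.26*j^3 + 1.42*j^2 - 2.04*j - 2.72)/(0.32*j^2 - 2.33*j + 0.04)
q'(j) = (2.33 - 0.64*j)*(-5.26*j^3 + 1.42*j^2 - 2.04*j - 2.72)/(0.32*j^2 - 2.33*j + 0.04)^2 + (-15.78*j^2 + 2.84*j - 2.04)/(0.32*j^2 - 2.33*j + 0.04) = (-1.6832*j^4 + 24.5116*j^3 - 3.287*j^2 + 1.8544*j - 6.4192)/(0.1024*j^4 - 1.4912*j^3 + 5.4545*j^2 - 0.1864*j + 0.0016)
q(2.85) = 29.68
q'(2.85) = 26.77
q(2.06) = 13.78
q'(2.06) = 14.47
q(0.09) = 17.33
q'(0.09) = -224.21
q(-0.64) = 0.33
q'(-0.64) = -5.67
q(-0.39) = -1.40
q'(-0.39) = -9.18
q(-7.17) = 60.96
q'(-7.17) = -12.41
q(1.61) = 8.42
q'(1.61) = 9.52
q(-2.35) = 10.73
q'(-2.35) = -7.51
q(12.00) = -490.75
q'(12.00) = 21.21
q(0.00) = -68.00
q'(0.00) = -4012.00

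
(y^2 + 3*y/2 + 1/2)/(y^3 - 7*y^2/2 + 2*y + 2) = (y + 1)/(y^2 - 4*y + 4)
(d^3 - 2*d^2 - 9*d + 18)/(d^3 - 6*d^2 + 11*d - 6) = (d + 3)/(d - 1)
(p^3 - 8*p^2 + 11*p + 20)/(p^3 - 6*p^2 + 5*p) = (p^2 - 3*p - 4)/(p*(p - 1))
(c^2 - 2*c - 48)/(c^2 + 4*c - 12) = (c - 8)/(c - 2)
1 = 1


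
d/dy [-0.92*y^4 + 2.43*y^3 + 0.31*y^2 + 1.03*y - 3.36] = -3.68*y^3 + 7.29*y^2 + 0.62*y + 1.03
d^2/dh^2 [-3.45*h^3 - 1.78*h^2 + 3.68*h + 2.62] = -20.7*h - 3.56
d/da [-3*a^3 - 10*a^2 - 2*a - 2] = -9*a^2 - 20*a - 2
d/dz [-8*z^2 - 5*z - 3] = -16*z - 5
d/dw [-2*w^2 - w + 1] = -4*w - 1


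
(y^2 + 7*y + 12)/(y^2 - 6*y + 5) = (y^2 + 7*y + 12)/(y^2 - 6*y + 5)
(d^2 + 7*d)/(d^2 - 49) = d/(d - 7)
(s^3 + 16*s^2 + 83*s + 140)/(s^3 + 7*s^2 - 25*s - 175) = (s + 4)/(s - 5)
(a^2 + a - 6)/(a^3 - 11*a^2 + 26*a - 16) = (a + 3)/(a^2 - 9*a + 8)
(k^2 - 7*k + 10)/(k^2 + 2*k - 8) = (k - 5)/(k + 4)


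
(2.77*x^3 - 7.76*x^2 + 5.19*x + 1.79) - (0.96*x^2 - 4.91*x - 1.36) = 2.77*x^3 - 8.72*x^2 + 10.1*x + 3.15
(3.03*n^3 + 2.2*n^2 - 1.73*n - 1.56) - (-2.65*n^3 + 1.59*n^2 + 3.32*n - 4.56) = 5.68*n^3 + 0.61*n^2 - 5.05*n + 3.0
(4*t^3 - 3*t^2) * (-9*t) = -36*t^4 + 27*t^3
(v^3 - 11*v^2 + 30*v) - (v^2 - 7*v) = v^3 - 12*v^2 + 37*v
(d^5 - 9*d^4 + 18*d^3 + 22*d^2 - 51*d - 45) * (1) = d^5 - 9*d^4 + 18*d^3 + 22*d^2 - 51*d - 45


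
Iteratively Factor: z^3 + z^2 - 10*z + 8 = (z - 1)*(z^2 + 2*z - 8) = (z - 2)*(z - 1)*(z + 4)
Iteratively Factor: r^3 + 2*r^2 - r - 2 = (r + 2)*(r^2 - 1) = (r - 1)*(r + 2)*(r + 1)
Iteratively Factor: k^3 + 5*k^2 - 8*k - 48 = (k + 4)*(k^2 + k - 12) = (k - 3)*(k + 4)*(k + 4)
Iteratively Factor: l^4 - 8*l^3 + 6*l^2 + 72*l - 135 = (l - 3)*(l^3 - 5*l^2 - 9*l + 45) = (l - 5)*(l - 3)*(l^2 - 9) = (l - 5)*(l - 3)*(l + 3)*(l - 3)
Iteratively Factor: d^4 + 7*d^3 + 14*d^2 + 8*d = (d)*(d^3 + 7*d^2 + 14*d + 8) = d*(d + 2)*(d^2 + 5*d + 4) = d*(d + 2)*(d + 4)*(d + 1)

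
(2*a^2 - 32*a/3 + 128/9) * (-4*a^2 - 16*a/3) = -8*a^4 + 32*a^3 - 2048*a/27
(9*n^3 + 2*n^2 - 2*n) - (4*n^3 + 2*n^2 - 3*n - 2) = 5*n^3 + n + 2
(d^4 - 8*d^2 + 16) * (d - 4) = d^5 - 4*d^4 - 8*d^3 + 32*d^2 + 16*d - 64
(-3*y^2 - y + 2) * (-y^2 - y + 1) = 3*y^4 + 4*y^3 - 4*y^2 - 3*y + 2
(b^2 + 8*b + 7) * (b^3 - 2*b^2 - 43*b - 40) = b^5 + 6*b^4 - 52*b^3 - 398*b^2 - 621*b - 280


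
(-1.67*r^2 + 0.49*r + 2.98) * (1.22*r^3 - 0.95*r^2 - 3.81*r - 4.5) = -2.0374*r^5 + 2.1843*r^4 + 9.5328*r^3 + 2.8171*r^2 - 13.5588*r - 13.41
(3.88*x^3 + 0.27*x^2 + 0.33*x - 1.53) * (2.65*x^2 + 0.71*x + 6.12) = 10.282*x^5 + 3.4703*x^4 + 24.8118*x^3 - 2.1678*x^2 + 0.9333*x - 9.3636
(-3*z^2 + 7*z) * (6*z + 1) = -18*z^3 + 39*z^2 + 7*z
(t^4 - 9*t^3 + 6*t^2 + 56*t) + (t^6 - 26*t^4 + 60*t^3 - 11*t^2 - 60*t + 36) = t^6 - 25*t^4 + 51*t^3 - 5*t^2 - 4*t + 36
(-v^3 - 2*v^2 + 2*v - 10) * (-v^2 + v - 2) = v^5 + v^4 - 2*v^3 + 16*v^2 - 14*v + 20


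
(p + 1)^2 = p^2 + 2*p + 1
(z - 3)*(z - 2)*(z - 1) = z^3 - 6*z^2 + 11*z - 6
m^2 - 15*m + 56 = (m - 8)*(m - 7)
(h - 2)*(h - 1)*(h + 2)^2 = h^4 + h^3 - 6*h^2 - 4*h + 8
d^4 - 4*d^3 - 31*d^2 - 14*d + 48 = (d - 8)*(d - 1)*(d + 2)*(d + 3)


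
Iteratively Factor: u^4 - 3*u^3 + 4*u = (u - 2)*(u^3 - u^2 - 2*u) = (u - 2)^2*(u^2 + u) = (u - 2)^2*(u + 1)*(u)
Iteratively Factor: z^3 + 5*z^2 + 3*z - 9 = (z + 3)*(z^2 + 2*z - 3) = (z - 1)*(z + 3)*(z + 3)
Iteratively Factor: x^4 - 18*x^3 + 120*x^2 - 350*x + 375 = (x - 5)*(x^3 - 13*x^2 + 55*x - 75) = (x - 5)^2*(x^2 - 8*x + 15) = (x - 5)^3*(x - 3)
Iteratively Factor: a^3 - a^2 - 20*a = (a - 5)*(a^2 + 4*a) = (a - 5)*(a + 4)*(a)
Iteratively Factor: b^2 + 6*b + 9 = (b + 3)*(b + 3)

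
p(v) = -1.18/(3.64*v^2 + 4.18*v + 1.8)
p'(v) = -1.18*(-7.28*v - 4.18)/(3.64*v^2 + 4.18*v + 1.8)^2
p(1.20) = -0.10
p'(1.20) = 0.10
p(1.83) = -0.05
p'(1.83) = 0.04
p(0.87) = -0.14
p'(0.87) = 0.18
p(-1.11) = -0.72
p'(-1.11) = -1.70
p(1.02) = -0.12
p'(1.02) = 0.14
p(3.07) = -0.02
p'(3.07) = 0.01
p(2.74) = -0.03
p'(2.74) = 0.02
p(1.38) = -0.08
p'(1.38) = 0.08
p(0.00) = -0.66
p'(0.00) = 1.52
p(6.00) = -0.01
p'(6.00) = 0.00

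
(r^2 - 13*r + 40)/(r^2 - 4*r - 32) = (r - 5)/(r + 4)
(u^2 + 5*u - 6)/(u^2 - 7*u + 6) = (u + 6)/(u - 6)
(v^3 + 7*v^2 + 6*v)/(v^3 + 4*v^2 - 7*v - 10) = v*(v + 6)/(v^2 + 3*v - 10)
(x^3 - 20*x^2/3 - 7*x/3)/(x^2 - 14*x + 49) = x*(3*x + 1)/(3*(x - 7))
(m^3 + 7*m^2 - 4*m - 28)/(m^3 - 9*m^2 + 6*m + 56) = (m^2 + 5*m - 14)/(m^2 - 11*m + 28)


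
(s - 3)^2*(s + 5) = s^3 - s^2 - 21*s + 45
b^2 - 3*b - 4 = (b - 4)*(b + 1)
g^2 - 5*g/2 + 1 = (g - 2)*(g - 1/2)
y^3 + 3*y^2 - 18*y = y*(y - 3)*(y + 6)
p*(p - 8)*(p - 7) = p^3 - 15*p^2 + 56*p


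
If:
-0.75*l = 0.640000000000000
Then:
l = -0.85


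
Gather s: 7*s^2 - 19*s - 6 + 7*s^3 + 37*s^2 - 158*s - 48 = 7*s^3 + 44*s^2 - 177*s - 54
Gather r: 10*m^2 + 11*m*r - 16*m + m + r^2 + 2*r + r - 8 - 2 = 10*m^2 - 15*m + r^2 + r*(11*m + 3) - 10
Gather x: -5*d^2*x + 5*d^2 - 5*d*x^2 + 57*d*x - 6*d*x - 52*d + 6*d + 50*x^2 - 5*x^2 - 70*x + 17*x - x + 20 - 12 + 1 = 5*d^2 - 46*d + x^2*(45 - 5*d) + x*(-5*d^2 + 51*d - 54) + 9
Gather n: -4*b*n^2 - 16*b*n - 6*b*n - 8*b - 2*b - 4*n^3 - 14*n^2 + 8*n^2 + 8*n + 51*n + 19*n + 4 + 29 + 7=-10*b - 4*n^3 + n^2*(-4*b - 6) + n*(78 - 22*b) + 40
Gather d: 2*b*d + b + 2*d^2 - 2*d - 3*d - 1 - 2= b + 2*d^2 + d*(2*b - 5) - 3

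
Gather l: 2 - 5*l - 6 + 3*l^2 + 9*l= 3*l^2 + 4*l - 4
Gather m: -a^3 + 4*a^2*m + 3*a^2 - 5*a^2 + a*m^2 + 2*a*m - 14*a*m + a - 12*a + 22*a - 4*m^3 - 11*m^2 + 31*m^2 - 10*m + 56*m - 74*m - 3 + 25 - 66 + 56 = -a^3 - 2*a^2 + 11*a - 4*m^3 + m^2*(a + 20) + m*(4*a^2 - 12*a - 28) + 12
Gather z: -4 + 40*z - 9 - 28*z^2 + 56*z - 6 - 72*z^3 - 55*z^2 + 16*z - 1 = -72*z^3 - 83*z^2 + 112*z - 20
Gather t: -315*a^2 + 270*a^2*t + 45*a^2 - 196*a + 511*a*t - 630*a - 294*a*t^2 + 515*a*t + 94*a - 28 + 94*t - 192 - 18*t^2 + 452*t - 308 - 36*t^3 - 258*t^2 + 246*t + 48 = -270*a^2 - 732*a - 36*t^3 + t^2*(-294*a - 276) + t*(270*a^2 + 1026*a + 792) - 480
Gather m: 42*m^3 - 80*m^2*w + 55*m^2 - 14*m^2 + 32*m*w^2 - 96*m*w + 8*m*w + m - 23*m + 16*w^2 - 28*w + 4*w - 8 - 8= 42*m^3 + m^2*(41 - 80*w) + m*(32*w^2 - 88*w - 22) + 16*w^2 - 24*w - 16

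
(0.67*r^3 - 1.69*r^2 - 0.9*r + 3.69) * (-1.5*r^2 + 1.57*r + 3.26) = -1.005*r^5 + 3.5869*r^4 + 0.8809*r^3 - 12.4574*r^2 + 2.8593*r + 12.0294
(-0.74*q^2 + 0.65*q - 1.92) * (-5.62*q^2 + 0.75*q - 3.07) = 4.1588*q^4 - 4.208*q^3 + 13.5497*q^2 - 3.4355*q + 5.8944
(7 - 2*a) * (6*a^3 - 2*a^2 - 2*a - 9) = -12*a^4 + 46*a^3 - 10*a^2 + 4*a - 63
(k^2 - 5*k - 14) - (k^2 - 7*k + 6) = 2*k - 20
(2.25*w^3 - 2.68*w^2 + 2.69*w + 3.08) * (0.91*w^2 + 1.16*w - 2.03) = 2.0475*w^5 + 0.1712*w^4 - 5.2284*w^3 + 11.3636*w^2 - 1.8879*w - 6.2524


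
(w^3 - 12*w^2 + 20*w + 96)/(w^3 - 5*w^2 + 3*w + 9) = (w^3 - 12*w^2 + 20*w + 96)/(w^3 - 5*w^2 + 3*w + 9)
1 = 1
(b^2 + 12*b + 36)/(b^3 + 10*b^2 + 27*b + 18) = (b + 6)/(b^2 + 4*b + 3)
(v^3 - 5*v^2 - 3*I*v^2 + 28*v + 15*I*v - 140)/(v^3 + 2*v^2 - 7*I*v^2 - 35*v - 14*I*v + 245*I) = (v + 4*I)/(v + 7)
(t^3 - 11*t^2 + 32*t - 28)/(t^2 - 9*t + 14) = t - 2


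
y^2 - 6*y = y*(y - 6)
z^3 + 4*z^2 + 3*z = z*(z + 1)*(z + 3)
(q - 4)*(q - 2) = q^2 - 6*q + 8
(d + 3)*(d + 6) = d^2 + 9*d + 18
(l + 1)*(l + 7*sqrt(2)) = l^2 + l + 7*sqrt(2)*l + 7*sqrt(2)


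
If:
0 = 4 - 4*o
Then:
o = 1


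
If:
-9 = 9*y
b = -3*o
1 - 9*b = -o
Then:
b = 3/28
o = -1/28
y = -1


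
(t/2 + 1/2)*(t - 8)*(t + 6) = t^3/2 - t^2/2 - 25*t - 24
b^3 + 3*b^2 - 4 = (b - 1)*(b + 2)^2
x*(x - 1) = x^2 - x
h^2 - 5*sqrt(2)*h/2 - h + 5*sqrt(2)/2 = (h - 1)*(h - 5*sqrt(2)/2)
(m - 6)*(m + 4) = m^2 - 2*m - 24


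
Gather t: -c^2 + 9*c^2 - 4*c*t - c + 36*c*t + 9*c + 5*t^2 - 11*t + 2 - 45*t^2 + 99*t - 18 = 8*c^2 + 8*c - 40*t^2 + t*(32*c + 88) - 16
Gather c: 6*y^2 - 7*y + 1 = 6*y^2 - 7*y + 1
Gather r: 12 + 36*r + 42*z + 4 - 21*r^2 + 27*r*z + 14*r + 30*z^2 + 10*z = -21*r^2 + r*(27*z + 50) + 30*z^2 + 52*z + 16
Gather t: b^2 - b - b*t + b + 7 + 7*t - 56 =b^2 + t*(7 - b) - 49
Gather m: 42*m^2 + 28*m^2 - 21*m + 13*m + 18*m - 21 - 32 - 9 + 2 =70*m^2 + 10*m - 60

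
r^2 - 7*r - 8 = (r - 8)*(r + 1)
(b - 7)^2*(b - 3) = b^3 - 17*b^2 + 91*b - 147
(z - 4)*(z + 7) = z^2 + 3*z - 28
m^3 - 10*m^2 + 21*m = m*(m - 7)*(m - 3)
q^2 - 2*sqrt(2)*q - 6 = (q - 3*sqrt(2))*(q + sqrt(2))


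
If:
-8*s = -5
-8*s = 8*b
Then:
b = -5/8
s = 5/8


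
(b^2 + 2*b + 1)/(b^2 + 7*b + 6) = (b + 1)/(b + 6)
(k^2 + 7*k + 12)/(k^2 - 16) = (k + 3)/(k - 4)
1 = 1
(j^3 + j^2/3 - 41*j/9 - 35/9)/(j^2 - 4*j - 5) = (9*j^2 - 6*j - 35)/(9*(j - 5))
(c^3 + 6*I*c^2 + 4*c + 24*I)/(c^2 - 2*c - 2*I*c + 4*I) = (c^2 + 8*I*c - 12)/(c - 2)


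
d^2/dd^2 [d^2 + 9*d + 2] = 2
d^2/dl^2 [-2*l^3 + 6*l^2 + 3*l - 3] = 12 - 12*l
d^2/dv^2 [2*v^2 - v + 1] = 4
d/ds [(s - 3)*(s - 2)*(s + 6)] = 3*s^2 + 2*s - 24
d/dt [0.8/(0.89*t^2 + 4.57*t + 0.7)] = (-1.424*t - 3.656)/(0.89*t^2 + 4.57*t + 0.7)^2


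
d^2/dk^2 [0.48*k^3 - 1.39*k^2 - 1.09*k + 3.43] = 2.88*k - 2.78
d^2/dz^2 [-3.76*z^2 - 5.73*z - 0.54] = -7.52000000000000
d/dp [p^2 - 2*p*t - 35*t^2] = 2*p - 2*t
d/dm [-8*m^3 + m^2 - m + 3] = -24*m^2 + 2*m - 1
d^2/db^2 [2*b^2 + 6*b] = 4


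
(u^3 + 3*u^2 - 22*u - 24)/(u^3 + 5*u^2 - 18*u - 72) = (u + 1)/(u + 3)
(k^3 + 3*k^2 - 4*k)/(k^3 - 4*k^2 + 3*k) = (k + 4)/(k - 3)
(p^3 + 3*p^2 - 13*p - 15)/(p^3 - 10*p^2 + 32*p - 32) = (p^3 + 3*p^2 - 13*p - 15)/(p^3 - 10*p^2 + 32*p - 32)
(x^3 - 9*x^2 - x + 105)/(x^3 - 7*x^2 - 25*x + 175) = (x + 3)/(x + 5)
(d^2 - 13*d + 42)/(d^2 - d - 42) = (d - 6)/(d + 6)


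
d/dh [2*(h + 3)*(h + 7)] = 4*h + 20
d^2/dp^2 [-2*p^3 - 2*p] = -12*p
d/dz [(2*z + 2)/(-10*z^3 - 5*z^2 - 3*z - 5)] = 2*(20*z^3 + 35*z^2 + 10*z - 2)/(100*z^6 + 100*z^5 + 85*z^4 + 130*z^3 + 59*z^2 + 30*z + 25)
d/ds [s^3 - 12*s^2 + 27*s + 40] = 3*s^2 - 24*s + 27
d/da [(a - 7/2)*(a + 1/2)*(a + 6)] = 3*a^2 + 6*a - 79/4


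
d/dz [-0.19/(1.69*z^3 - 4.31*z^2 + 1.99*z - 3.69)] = (0.9633*z^2 - 1.6378*z + 0.3781)/(1.69*z^3 - 4.31*z^2 + 1.99*z - 3.69)^2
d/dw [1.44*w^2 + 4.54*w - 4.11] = 2.88*w + 4.54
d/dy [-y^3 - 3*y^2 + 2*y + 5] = -3*y^2 - 6*y + 2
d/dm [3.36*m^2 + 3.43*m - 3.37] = 6.72*m + 3.43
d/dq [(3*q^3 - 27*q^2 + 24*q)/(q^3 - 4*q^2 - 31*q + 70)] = 3*(5*q^4 - 78*q^3 + 521*q^2 - 1260*q + 560)/(q^6 - 8*q^5 - 46*q^4 + 388*q^3 + 401*q^2 - 4340*q + 4900)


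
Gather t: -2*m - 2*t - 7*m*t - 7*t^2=-2*m - 7*t^2 + t*(-7*m - 2)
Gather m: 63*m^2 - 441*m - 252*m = 63*m^2 - 693*m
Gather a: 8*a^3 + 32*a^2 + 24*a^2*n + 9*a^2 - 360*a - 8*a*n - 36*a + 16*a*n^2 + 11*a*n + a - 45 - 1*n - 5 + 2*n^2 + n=8*a^3 + a^2*(24*n + 41) + a*(16*n^2 + 3*n - 395) + 2*n^2 - 50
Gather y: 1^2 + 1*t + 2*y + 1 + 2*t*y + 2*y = t + y*(2*t + 4) + 2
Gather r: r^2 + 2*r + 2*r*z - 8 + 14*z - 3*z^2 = r^2 + r*(2*z + 2) - 3*z^2 + 14*z - 8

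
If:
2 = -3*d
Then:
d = -2/3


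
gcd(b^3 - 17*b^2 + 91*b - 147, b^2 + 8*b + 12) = 1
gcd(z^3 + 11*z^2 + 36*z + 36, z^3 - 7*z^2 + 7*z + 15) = 1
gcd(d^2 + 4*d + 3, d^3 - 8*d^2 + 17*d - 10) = 1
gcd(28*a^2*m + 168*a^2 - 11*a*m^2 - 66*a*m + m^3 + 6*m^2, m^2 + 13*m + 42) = m + 6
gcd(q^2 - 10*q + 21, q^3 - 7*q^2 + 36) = q - 3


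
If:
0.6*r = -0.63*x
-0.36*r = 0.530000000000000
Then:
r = -1.47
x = 1.40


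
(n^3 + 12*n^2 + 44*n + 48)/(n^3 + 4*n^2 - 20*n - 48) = (n + 4)/(n - 4)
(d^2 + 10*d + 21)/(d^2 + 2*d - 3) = (d + 7)/(d - 1)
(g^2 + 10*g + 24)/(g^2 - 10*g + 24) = (g^2 + 10*g + 24)/(g^2 - 10*g + 24)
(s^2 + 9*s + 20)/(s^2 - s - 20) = (s + 5)/(s - 5)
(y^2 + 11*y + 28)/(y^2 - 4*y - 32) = (y + 7)/(y - 8)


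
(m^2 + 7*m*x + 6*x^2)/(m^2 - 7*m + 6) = (m^2 + 7*m*x + 6*x^2)/(m^2 - 7*m + 6)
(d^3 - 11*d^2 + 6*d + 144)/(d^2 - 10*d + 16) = (d^2 - 3*d - 18)/(d - 2)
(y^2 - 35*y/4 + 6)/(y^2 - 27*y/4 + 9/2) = (y - 8)/(y - 6)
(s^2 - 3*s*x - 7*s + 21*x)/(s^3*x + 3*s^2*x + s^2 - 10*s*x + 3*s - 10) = (s^2 - 3*s*x - 7*s + 21*x)/(s^3*x + 3*s^2*x + s^2 - 10*s*x + 3*s - 10)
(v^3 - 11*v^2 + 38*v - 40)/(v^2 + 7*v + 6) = (v^3 - 11*v^2 + 38*v - 40)/(v^2 + 7*v + 6)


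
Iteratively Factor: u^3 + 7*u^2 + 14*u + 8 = (u + 4)*(u^2 + 3*u + 2) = (u + 1)*(u + 4)*(u + 2)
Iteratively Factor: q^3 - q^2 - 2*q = (q)*(q^2 - q - 2) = q*(q - 2)*(q + 1)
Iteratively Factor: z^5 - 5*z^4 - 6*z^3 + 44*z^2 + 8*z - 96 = (z - 2)*(z^4 - 3*z^3 - 12*z^2 + 20*z + 48) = (z - 2)*(z + 2)*(z^3 - 5*z^2 - 2*z + 24) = (z - 3)*(z - 2)*(z + 2)*(z^2 - 2*z - 8) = (z - 4)*(z - 3)*(z - 2)*(z + 2)*(z + 2)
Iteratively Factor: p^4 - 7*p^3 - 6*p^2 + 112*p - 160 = (p + 4)*(p^3 - 11*p^2 + 38*p - 40) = (p - 2)*(p + 4)*(p^2 - 9*p + 20) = (p - 4)*(p - 2)*(p + 4)*(p - 5)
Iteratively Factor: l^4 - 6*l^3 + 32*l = (l - 4)*(l^3 - 2*l^2 - 8*l) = l*(l - 4)*(l^2 - 2*l - 8) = l*(l - 4)*(l + 2)*(l - 4)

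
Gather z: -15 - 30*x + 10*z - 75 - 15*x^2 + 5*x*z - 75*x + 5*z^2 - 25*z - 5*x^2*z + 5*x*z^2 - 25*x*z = -15*x^2 - 105*x + z^2*(5*x + 5) + z*(-5*x^2 - 20*x - 15) - 90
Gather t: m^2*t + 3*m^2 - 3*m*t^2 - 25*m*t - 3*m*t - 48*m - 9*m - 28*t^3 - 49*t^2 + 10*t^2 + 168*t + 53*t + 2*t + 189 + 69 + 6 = 3*m^2 - 57*m - 28*t^3 + t^2*(-3*m - 39) + t*(m^2 - 28*m + 223) + 264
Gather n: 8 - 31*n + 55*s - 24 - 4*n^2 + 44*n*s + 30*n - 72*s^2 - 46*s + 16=-4*n^2 + n*(44*s - 1) - 72*s^2 + 9*s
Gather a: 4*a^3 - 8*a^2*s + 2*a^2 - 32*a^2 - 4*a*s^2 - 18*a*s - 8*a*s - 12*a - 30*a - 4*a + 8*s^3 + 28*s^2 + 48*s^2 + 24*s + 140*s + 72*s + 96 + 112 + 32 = 4*a^3 + a^2*(-8*s - 30) + a*(-4*s^2 - 26*s - 46) + 8*s^3 + 76*s^2 + 236*s + 240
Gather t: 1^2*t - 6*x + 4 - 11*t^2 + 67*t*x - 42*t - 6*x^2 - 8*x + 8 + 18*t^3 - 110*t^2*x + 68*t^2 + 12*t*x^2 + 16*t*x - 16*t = 18*t^3 + t^2*(57 - 110*x) + t*(12*x^2 + 83*x - 57) - 6*x^2 - 14*x + 12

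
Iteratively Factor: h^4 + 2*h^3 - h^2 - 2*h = (h + 1)*(h^3 + h^2 - 2*h) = (h - 1)*(h + 1)*(h^2 + 2*h) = h*(h - 1)*(h + 1)*(h + 2)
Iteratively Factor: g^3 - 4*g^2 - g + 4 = (g + 1)*(g^2 - 5*g + 4) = (g - 4)*(g + 1)*(g - 1)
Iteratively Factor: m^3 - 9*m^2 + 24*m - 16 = (m - 4)*(m^2 - 5*m + 4) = (m - 4)*(m - 1)*(m - 4)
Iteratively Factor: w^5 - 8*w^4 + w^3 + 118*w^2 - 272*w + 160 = (w - 1)*(w^4 - 7*w^3 - 6*w^2 + 112*w - 160) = (w - 2)*(w - 1)*(w^3 - 5*w^2 - 16*w + 80) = (w - 5)*(w - 2)*(w - 1)*(w^2 - 16) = (w - 5)*(w - 4)*(w - 2)*(w - 1)*(w + 4)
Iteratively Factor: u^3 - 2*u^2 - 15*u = (u - 5)*(u^2 + 3*u) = u*(u - 5)*(u + 3)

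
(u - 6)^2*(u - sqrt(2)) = u^3 - 12*u^2 - sqrt(2)*u^2 + 12*sqrt(2)*u + 36*u - 36*sqrt(2)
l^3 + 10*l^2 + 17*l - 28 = (l - 1)*(l + 4)*(l + 7)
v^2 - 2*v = v*(v - 2)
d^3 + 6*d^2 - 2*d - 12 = (d + 6)*(d - sqrt(2))*(d + sqrt(2))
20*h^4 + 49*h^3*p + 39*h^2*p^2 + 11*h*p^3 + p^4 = (h + p)^2*(4*h + p)*(5*h + p)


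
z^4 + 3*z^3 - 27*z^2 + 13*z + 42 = (z - 3)*(z - 2)*(z + 1)*(z + 7)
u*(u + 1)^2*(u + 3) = u^4 + 5*u^3 + 7*u^2 + 3*u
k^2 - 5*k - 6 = (k - 6)*(k + 1)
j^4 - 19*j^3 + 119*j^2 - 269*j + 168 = (j - 8)*(j - 7)*(j - 3)*(j - 1)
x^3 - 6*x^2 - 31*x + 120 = (x - 8)*(x - 3)*(x + 5)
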